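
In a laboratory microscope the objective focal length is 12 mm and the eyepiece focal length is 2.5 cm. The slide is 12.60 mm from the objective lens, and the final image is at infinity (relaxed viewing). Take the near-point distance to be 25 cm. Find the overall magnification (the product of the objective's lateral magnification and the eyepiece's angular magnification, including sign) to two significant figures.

-200

Convert to cm: f_obj = 12 mm = 1.2 cm; d_o = 12.60 mm = 1.26 cm.
Objective: 1/d_i = 1/f_obj - 1/d_o = 1/1.2 - 1/1.26 = 0.03968 cm^-1, so d_i = 25.200 cm.
m_obj = -d_i/d_o = -25.200/1.26 = -20.000.
Eyepiece angular magnification (image at infinity): M_eye = D/f_e = 25/2.5 = 10.000.
Overall M = m_obj x M_eye = (-20.000)(10.000) = -200.00.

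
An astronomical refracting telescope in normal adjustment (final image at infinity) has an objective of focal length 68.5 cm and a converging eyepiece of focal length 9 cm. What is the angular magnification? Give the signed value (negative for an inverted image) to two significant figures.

M = -f_obj/f_eye = -68.5/(9) = -7.611.

-7.6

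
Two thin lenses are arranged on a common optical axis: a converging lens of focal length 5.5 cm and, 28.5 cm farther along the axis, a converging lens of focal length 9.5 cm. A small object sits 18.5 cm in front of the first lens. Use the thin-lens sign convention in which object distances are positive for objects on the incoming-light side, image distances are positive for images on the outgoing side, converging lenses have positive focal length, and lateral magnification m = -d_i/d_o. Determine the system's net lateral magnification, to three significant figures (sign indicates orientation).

Lens 1: 1/d_i1 = 1/f_1 - 1/d_o1 = 1/5.5 - 1/18.5 = 0.12776 cm^-1, so d_i1 = 7.827 cm.
m_1 = -(7.827)/18.5 = -0.4231.
Object distance for lens 2: d_o2 = 28.5 - 7.827 = 20.673 cm.
Lens 2: 1/d_i2 = 1/f_2 - 1/d_o2 = 1/9.5 - 1/(20.673) = 0.05689 cm^-1, so d_i2 = 17.577 cm.
m_2 = -(17.577)/(20.673) = -0.8503.
The system's lateral magnification is m_1 m_2 = (-0.4231)(-0.8503) = 0.3597.

0.360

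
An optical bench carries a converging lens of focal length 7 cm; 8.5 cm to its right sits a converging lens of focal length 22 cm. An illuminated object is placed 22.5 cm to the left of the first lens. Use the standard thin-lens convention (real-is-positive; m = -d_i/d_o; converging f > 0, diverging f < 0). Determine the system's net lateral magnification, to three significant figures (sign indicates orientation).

First lens: d_i1 = 1/(1/7 - 1/22.5) = 10.161 cm.
m_1 = -(10.161)/22.5 = -0.4516.
This image would form 10.161 cm past lens 1, i.e. 1.661 cm beyond lens 2, so it is a virtual object for lens 2: d_o2 = 8.5 - 10.161 = -1.661 cm.
Second lens: d_i2 = 1/(1/22 - 1/(-1.661)) = 1.545 cm.
m_2 = -(1.545)/(-1.661) = 0.9298.
The system's lateral magnification is m_1 m_2 = (-0.4516)(0.9298) = -0.4199.

-0.420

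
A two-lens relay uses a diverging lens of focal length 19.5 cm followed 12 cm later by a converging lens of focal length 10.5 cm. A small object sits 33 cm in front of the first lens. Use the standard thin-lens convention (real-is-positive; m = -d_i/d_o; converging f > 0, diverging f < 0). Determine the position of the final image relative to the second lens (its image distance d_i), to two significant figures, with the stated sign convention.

First lens: d_i1 = 1/(1/(-19.5) - 1/33) = -12.257 cm.
The intermediate image is virtual, 12.257 cm to the left of lens 1, so d_o2 = L - d_i1 = 12 - (-12.257) = 24.257 cm.
Second lens: d_i2 = 1/(1/10.5 - 1/(24.257)) = 18.514 cm.

19 cm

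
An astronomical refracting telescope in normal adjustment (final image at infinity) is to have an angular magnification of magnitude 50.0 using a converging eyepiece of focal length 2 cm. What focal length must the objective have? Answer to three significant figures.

|M| = f_obj/|f_eye|, so f_obj = |M| x |f_eye| = 50.0 x 2 = 100.000 cm.

100 cm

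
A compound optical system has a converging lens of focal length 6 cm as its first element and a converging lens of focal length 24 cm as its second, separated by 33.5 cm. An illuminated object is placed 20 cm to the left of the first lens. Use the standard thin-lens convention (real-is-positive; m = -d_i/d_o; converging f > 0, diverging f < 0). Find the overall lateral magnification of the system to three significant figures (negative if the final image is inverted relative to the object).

11.1

Lens 1: 1/d_i1 = 1/f_1 - 1/d_o1 = 1/6 - 1/20 = 0.11667 cm^-1, so d_i1 = 8.571 cm.
m_1 = -(8.571)/20 = -0.4286.
Object distance for lens 2: d_o2 = 33.5 - 8.571 = 24.929 cm.
Lens 2: 1/d_i2 = 1/f_2 - 1/d_o2 = 1/24 - 1/(24.929) = 0.00155 cm^-1, so d_i2 = 644.308 cm.
m_2 = -(644.308)/(24.929) = -25.8462.
Total m = m_1 x m_2 = (-0.4286)(-25.8462) = 11.0769.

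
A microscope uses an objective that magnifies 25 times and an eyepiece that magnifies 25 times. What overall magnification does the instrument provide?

The overall magnification of a compound microscope is the product of the objective and eyepiece magnifications:
M = M_obj x M_eye = 25 x 25 = 625.

625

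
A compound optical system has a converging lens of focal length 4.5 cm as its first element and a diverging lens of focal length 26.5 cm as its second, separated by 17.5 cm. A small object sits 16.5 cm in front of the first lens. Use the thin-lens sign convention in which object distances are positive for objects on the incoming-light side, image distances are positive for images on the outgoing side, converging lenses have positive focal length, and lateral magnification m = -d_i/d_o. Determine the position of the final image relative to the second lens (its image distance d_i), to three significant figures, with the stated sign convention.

-7.93 cm

First lens: d_i1 = 1/(1/4.5 - 1/16.5) = 6.188 cm.
That image sits 11.312 cm in front of the second lens, so d_o2 = 11.312 cm.
Second lens: d_i2 = 1/(1/(-26.5) - 1/(11.312)) = -7.928 cm.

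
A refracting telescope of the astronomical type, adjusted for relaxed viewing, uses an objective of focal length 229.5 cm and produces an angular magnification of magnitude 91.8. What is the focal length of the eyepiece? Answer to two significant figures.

2.5 cm

|M| = f_obj/f_eye, so f_eye = f_obj/|M| = 229.5/91.8 = 2.500 cm.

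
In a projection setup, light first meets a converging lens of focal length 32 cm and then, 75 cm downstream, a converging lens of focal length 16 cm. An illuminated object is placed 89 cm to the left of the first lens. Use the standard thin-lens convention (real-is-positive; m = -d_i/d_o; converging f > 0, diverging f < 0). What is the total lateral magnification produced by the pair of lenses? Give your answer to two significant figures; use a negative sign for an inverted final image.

0.99

Lens 1: 1/d_i1 = 1/f_1 - 1/d_o1 = 1/32 - 1/89 = 0.02001 cm^-1, so d_i1 = 49.965 cm.
m_1 = -(49.965)/89 = -0.5614.
That image sits 25.035 cm in front of the second lens, so d_o2 = 25.035 cm.
Lens 2: 1/d_i2 = 1/f_2 - 1/d_o2 = 1/16 - 1/(25.035) = 0.02256 cm^-1, so d_i2 = 44.334 cm.
m_2 = -(44.334)/(25.035) = -1.7709.
Total m = m_1 x m_2 = (-0.5614)(-1.7709) = 0.9942.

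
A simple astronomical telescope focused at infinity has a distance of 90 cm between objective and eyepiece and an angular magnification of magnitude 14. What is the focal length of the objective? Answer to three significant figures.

84.0 cm

In normal adjustment the tube length equals f_obj + f_eye and |M| = f_obj/f_eye.
So f_obj = 14 f_eye and 14 f_eye + f_eye = 90 cm, giving f_eye = 90/15 = 6.000 cm and f_obj = 84.000 cm.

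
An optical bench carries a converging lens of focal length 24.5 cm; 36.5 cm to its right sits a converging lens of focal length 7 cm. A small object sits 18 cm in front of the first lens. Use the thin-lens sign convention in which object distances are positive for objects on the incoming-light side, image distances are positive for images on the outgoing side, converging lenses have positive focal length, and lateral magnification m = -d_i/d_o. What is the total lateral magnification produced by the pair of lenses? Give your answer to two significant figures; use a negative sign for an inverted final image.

-0.27

First lens: d_i1 = 1/(1/24.5 - 1/18) = -67.846 cm.
m_1 = -(-67.846)/18 = 3.7692.
With d_i1 < 0 the first image is virtual and lies on the object side; the object distance for lens 2 is d_o2 = 36.5 - (-67.846) = 104.346 cm.
Second lens: d_i2 = 1/(1/7 - 1/(104.346)) = 7.503 cm.
m_2 = -(7.503)/(104.346) = -0.0719.
Total m = m_1 x m_2 = (3.7692)(-0.0719) = -0.2710.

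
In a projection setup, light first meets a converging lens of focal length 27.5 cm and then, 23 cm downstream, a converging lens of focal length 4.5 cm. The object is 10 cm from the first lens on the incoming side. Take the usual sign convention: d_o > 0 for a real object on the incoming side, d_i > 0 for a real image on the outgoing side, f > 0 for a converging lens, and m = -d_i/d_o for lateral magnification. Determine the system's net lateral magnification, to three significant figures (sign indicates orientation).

-0.207

Applying the thin-lens equation to the first lens, 1/27.5 = 1/10 + 1/d_i1, which gives d_i1 = -15.714 cm.
Its lateral magnification is m_1 = -d_i1/d_o1 = -(-15.714)/10 = 1.5714.
With d_i1 < 0 the first image is virtual and lies on the object side; the object distance for lens 2 is d_o2 = 23 - (-15.714) = 38.714 cm.
Applying the thin-lens equation again with f_2 = 4.5 cm and d_o2 = 38.714 cm gives d_i2 = 5.092 cm.
m_2 = -(5.092)/(38.714) = -0.1315.
The system's lateral magnification is m_1 m_2 = (1.5714)(-0.1315) = -0.2067.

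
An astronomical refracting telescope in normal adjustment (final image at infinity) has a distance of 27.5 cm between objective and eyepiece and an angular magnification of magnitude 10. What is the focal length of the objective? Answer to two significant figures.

25 cm

In normal adjustment the tube length equals f_obj + f_eye and |M| = f_obj/f_eye.
So f_obj = 10 f_eye and 10 f_eye + f_eye = 27.5 cm, giving f_eye = 27.5/11 = 2.500 cm and f_obj = 25.000 cm.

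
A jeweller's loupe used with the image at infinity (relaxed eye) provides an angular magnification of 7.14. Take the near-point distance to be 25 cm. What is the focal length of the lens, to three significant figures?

3.50 cm

For the image at infinity, M = D/f.
f = D/M = 25/7.14 = 3.501 cm.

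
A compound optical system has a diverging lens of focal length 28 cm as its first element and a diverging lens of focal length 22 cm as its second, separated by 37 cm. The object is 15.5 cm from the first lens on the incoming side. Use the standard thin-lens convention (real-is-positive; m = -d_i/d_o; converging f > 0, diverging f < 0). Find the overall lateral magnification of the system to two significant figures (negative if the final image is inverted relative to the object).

Lens 1: 1/d_i1 = 1/f_1 - 1/d_o1 = 1/(-28) - 1/15.5 = -0.10023 cm^-1, so d_i1 = -9.977 cm.
m_1 = -(-9.977)/15.5 = 0.6437.
The intermediate image is virtual, 9.977 cm to the left of lens 1, so d_o2 = L - d_i1 = 37 - (-9.977) = 46.977 cm.
Lens 2: 1/d_i2 = 1/f_2 - 1/d_o2 = 1/(-22) - 1/(46.977) = -0.06674 cm^-1, so d_i2 = -14.983 cm.
m_2 = -(-14.983)/(46.977) = 0.3189.
Total m = m_1 x m_2 = (0.6437)(0.3189) = 0.2053.

0.21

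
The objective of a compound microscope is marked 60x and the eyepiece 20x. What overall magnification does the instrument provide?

1200

The overall magnification of a compound microscope is the product of the objective and eyepiece magnifications:
M = M_obj x M_eye = 60 x 20 = 1200.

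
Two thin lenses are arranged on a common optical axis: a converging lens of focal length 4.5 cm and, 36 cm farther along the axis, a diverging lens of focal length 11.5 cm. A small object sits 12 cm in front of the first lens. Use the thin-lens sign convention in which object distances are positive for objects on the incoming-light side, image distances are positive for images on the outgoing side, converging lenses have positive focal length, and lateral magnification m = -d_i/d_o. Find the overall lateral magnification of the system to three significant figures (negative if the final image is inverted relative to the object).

Lens 1: 1/d_i1 = 1/f_1 - 1/d_o1 = 1/4.5 - 1/12 = 0.13889 cm^-1, so d_i1 = 7.200 cm.
m_1 = -(7.200)/12 = -0.6000.
The intermediate image is 7.200 cm to the right of lens 1, so d_o2 = L - d_i1 = 36 - 7.200 = 28.800 cm.
Lens 2: 1/d_i2 = 1/f_2 - 1/d_o2 = 1/(-11.5) - 1/(28.800) = -0.12168 cm^-1, so d_i2 = -8.218 cm.
m_2 = -(-8.218)/(28.800) = 0.2854.
Overall magnification: m = m_1 m_2 = -0.1712.

-0.171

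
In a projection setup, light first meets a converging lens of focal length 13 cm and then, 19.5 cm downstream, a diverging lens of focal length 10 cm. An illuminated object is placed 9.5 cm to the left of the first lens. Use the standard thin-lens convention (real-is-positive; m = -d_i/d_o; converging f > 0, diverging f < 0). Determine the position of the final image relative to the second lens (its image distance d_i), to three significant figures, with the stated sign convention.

Lens 1: 1/d_i1 = 1/f_1 - 1/d_o1 = 1/13 - 1/9.5 = -0.02834 cm^-1, so d_i1 = -35.286 cm.
With d_i1 < 0 the first image is virtual and lies on the object side; the object distance for lens 2 is d_o2 = 19.5 - (-35.286) = 54.786 cm.
Lens 2: 1/d_i2 = 1/f_2 - 1/d_o2 = 1/(-10) - 1/(54.786) = -0.11825 cm^-1, so d_i2 = -8.456 cm.

-8.46 cm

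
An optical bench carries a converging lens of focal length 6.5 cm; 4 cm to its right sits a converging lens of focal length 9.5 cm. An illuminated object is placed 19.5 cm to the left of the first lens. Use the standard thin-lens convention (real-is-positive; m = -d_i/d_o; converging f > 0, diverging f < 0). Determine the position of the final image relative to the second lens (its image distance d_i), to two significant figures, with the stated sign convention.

3.6 cm

Lens 1: 1/d_i1 = 1/f_1 - 1/d_o1 = 1/6.5 - 1/19.5 = 0.10256 cm^-1, so d_i1 = 9.750 cm.
Since 9.750 cm > 4 cm, the first image lies past the second lens and serves as a virtual object: d_o2 = L - d_i1 = -5.750 cm.
Lens 2: 1/d_i2 = 1/f_2 - 1/d_o2 = 1/9.5 - 1/(-5.750) = 0.27918 cm^-1, so d_i2 = 3.582 cm.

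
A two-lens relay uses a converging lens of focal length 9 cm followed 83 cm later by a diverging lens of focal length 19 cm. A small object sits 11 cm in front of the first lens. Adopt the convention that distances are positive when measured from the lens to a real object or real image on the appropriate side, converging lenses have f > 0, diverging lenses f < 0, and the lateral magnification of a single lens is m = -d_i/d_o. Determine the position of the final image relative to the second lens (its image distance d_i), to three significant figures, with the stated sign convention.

-12.1 cm

Lens 1: 1/d_i1 = 1/f_1 - 1/d_o1 = 1/9 - 1/11 = 0.02020 cm^-1, so d_i1 = 49.500 cm.
The intermediate image is 49.500 cm to the right of lens 1, so d_o2 = L - d_i1 = 83 - 49.500 = 33.500 cm.
Lens 2: 1/d_i2 = 1/f_2 - 1/d_o2 = 1/(-19) - 1/(33.500) = -0.08248 cm^-1, so d_i2 = -12.124 cm.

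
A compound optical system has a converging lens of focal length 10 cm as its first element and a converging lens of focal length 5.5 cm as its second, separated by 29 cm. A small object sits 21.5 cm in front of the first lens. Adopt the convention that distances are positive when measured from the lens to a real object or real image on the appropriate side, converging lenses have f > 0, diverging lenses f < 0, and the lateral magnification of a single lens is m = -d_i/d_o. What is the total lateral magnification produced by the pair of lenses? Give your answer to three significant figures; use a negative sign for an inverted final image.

0.995

Applying the thin-lens equation to the first lens, 1/10 = 1/21.5 + 1/d_i1, which gives d_i1 = 18.696 cm.
Its lateral magnification is m_1 = -d_i1/d_o1 = -(18.696)/21.5 = -0.8696.
The intermediate image is 18.696 cm to the right of lens 1, so d_o2 = L - d_i1 = 29 - 18.696 = 10.304 cm.
Applying the thin-lens equation again with f_2 = 5.5 cm and d_o2 = 10.304 cm gives d_i2 = 11.796 cm.
m_2 = -(11.796)/(10.304) = -1.1448.
Overall magnification: m = m_1 m_2 = 0.9955.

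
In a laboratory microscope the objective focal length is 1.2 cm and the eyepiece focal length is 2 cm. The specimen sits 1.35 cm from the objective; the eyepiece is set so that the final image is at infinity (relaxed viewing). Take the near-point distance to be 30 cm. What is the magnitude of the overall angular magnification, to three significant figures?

Objective: 1/d_i = 1/f_obj - 1/d_o = 1/1.2 - 1/1.35 = 0.09259 cm^-1, so d_i = 10.800 cm.
m_obj = -d_i/d_o = -10.800/1.35 = -8.000.
Eyepiece angular magnification (image at infinity): M_eye = D/f_e = 30/2 = 15.000.
Overall M = m_obj x M_eye = (-8.000)(15.000) = -120.00.
|M| = 120.00.

120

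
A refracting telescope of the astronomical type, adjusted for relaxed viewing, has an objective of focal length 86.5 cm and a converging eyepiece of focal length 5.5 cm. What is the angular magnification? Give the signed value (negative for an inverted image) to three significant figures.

M = -f_obj/f_eye = -86.5/(5.5) = -15.727.

-15.7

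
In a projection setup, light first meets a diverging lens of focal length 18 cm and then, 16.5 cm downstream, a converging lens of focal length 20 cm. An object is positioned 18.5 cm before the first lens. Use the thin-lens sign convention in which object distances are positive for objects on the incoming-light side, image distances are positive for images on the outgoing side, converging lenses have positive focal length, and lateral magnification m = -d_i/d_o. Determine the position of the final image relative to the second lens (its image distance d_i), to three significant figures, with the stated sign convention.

First lens: d_i1 = 1/(1/(-18) - 1/18.5) = -9.123 cm.
With d_i1 < 0 the first image is virtual and lies on the object side; the object distance for lens 2 is d_o2 = 16.5 - (-9.123) = 25.623 cm.
Second lens: d_i2 = 1/(1/20 - 1/(25.623)) = 91.133 cm.

91.1 cm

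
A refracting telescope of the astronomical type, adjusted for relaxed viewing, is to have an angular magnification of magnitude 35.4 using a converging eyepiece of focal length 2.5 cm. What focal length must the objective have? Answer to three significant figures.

|M| = f_obj/|f_eye|, so f_obj = |M| x |f_eye| = 35.4 x 2.5 = 88.500 cm.

88.5 cm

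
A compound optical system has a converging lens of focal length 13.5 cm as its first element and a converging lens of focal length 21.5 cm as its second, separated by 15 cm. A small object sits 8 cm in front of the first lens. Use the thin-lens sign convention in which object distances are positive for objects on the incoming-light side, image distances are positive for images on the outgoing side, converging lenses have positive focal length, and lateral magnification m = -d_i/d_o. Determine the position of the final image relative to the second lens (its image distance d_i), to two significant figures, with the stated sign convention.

Applying the thin-lens equation to the first lens, 1/13.5 = 1/8 + 1/d_i1, which gives d_i1 = -19.636 cm.
With d_i1 < 0 the first image is virtual and lies on the object side; the object distance for lens 2 is d_o2 = 15 - (-19.636) = 34.636 cm.
Applying the thin-lens equation again with f_2 = 21.5 cm and d_o2 = 34.636 cm gives d_i2 = 56.689 cm.

57 cm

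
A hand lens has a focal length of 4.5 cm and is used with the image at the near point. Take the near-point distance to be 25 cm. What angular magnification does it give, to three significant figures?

6.56

M = 1 + D/f = 1 + 25/4.5 = 6.556.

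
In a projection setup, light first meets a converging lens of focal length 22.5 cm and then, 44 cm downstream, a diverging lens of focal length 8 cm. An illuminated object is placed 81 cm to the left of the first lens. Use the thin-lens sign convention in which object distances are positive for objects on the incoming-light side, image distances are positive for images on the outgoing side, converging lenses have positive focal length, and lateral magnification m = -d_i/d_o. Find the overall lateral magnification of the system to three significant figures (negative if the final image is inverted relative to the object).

Lens 1: 1/d_i1 = 1/f_1 - 1/d_o1 = 1/22.5 - 1/81 = 0.03210 cm^-1, so d_i1 = 31.154 cm.
m_1 = -(31.154)/81 = -0.3846.
That image sits 12.846 cm in front of the second lens, so d_o2 = 12.846 cm.
Lens 2: 1/d_i2 = 1/f_2 - 1/d_o2 = 1/(-8) - 1/(12.846) = -0.20284 cm^-1, so d_i2 = -4.930 cm.
m_2 = -(-4.930)/(12.846) = 0.3838.
Total m = m_1 x m_2 = (-0.3846)(0.3838) = -0.1476.

-0.148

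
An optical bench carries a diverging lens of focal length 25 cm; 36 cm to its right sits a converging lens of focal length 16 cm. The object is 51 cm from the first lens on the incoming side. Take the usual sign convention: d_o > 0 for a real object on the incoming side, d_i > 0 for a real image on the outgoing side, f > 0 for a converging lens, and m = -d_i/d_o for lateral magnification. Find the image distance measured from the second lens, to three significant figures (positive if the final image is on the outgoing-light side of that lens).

23.0 cm

First lens: d_i1 = 1/(1/(-25) - 1/51) = -16.776 cm.
The intermediate image is virtual, 16.776 cm to the left of lens 1, so d_o2 = L - d_i1 = 36 - (-16.776) = 52.776 cm.
Second lens: d_i2 = 1/(1/16 - 1/(52.776)) = 22.961 cm.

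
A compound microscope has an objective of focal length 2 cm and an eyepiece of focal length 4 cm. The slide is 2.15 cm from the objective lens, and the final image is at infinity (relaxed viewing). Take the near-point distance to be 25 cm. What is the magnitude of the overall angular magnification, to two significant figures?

83

Objective: 1/d_i = 1/f_obj - 1/d_o = 1/2 - 1/2.15 = 0.03488 cm^-1, so d_i = 28.667 cm.
m_obj = -d_i/d_o = -28.667/2.15 = -13.333.
Eyepiece angular magnification (image at infinity): M_eye = D/f_e = 25/4 = 6.250.
Overall M = m_obj x M_eye = (-13.333)(6.250) = -83.33.
|M| = 83.33.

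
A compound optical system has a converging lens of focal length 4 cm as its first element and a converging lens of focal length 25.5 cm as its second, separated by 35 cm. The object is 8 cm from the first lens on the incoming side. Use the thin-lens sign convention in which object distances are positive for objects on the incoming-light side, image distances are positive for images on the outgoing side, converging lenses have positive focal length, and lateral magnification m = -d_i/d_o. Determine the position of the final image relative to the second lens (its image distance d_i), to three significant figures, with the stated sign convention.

459 cm

Lens 1: 1/d_i1 = 1/f_1 - 1/d_o1 = 1/4 - 1/8 = 0.12500 cm^-1, so d_i1 = 8.000 cm.
Object distance for lens 2: d_o2 = 35 - 8.000 = 27.000 cm.
Lens 2: 1/d_i2 = 1/f_2 - 1/d_o2 = 1/25.5 - 1/(27.000) = 0.00218 cm^-1, so d_i2 = 459.000 cm.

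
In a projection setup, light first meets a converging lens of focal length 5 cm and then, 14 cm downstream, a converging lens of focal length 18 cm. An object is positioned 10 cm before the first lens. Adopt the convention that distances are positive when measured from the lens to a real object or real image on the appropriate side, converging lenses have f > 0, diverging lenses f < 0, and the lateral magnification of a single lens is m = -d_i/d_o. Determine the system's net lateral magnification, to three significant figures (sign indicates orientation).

Lens 1: 1/d_i1 = 1/f_1 - 1/d_o1 = 1/5 - 1/10 = 0.10000 cm^-1, so d_i1 = 10.000 cm.
m_1 = -(10.000)/10 = -1.0000.
Object distance for lens 2: d_o2 = 14 - 10.000 = 4.000 cm.
Lens 2: 1/d_i2 = 1/f_2 - 1/d_o2 = 1/18 - 1/(4.000) = -0.19444 cm^-1, so d_i2 = -5.143 cm.
m_2 = -(-5.143)/(4.000) = 1.2857.
The system's lateral magnification is m_1 m_2 = (-1.0000)(1.2857) = -1.2857.

-1.29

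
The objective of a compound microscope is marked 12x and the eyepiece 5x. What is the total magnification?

The overall magnification of a compound microscope is the product of the objective and eyepiece magnifications:
M = M_obj x M_eye = 12 x 5 = 60.

60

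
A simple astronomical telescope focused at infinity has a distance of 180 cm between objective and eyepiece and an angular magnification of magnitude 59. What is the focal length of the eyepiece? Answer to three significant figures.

In normal adjustment the tube length equals f_obj + f_eye and |M| = f_obj/f_eye.
So f_obj = 59 f_eye and 59 f_eye + f_eye = 180 cm, giving f_eye = 180/60 = 3.000 cm and f_obj = 177.000 cm.

3.00 cm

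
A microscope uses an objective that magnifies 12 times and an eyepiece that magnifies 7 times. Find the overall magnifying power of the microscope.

84

The overall magnification of a compound microscope is the product of the objective and eyepiece magnifications:
M = M_obj x M_eye = 12 x 7 = 84.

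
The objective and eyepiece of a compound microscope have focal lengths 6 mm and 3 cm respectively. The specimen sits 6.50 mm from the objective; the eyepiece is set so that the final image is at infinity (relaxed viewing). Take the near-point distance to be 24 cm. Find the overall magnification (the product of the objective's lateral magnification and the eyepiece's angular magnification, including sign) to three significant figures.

Convert to cm: f_obj = 6 mm = 0.6 cm; d_o = 6.50 mm = 0.65 cm.
Objective: 1/d_i = 1/f_obj - 1/d_o = 1/0.6 - 1/0.65 = 0.12821 cm^-1, so d_i = 7.800 cm.
m_obj = -d_i/d_o = -7.800/0.65 = -12.000.
Eyepiece angular magnification (image at infinity): M_eye = D/f_e = 24/3 = 8.000.
Overall M = m_obj x M_eye = (-12.000)(8.000) = -96.00.

-96.0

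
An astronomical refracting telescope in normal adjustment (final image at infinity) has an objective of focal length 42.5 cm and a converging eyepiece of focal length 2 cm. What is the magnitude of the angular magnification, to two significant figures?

|M| = f_obj/|f_eye| = 42.5/2 = 21.250.

21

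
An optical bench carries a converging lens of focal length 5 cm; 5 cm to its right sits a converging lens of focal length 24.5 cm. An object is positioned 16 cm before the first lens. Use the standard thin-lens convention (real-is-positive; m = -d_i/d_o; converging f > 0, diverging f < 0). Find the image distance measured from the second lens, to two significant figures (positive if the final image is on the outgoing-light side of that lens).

2.1 cm

Lens 1: 1/d_i1 = 1/f_1 - 1/d_o1 = 1/5 - 1/16 = 0.13750 cm^-1, so d_i1 = 7.273 cm.
Since 7.273 cm > 5 cm, the first image lies past the second lens and serves as a virtual object: d_o2 = L - d_i1 = -2.273 cm.
Lens 2: 1/d_i2 = 1/f_2 - 1/d_o2 = 1/24.5 - 1/(-2.273) = 0.48082 cm^-1, so d_i2 = 2.080 cm.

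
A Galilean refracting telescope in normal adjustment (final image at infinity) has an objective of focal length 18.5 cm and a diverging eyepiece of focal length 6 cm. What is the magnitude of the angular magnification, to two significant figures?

|M| = f_obj/|f_eye| = 18.5/6 = 3.083.

3.1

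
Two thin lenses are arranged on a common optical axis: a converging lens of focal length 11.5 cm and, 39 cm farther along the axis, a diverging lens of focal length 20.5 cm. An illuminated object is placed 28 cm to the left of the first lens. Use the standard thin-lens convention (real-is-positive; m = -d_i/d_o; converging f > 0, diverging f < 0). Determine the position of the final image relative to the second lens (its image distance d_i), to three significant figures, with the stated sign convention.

First lens: d_i1 = 1/(1/11.5 - 1/28) = 19.515 cm.
The intermediate image is 19.515 cm to the right of lens 1, so d_o2 = L - d_i1 = 39 - 19.515 = 19.485 cm.
Second lens: d_i2 = 1/(1/(-20.5) - 1/(19.485)) = -9.990 cm.

-9.99 cm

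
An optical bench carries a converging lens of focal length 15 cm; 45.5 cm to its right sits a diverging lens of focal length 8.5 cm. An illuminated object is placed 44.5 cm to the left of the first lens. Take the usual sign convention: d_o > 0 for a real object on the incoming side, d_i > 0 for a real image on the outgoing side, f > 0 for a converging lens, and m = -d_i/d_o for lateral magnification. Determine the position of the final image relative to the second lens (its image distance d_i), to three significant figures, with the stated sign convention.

-6.20 cm

Lens 1: 1/d_i1 = 1/f_1 - 1/d_o1 = 1/15 - 1/44.5 = 0.04419 cm^-1, so d_i1 = 22.627 cm.
Object distance for lens 2: d_o2 = 45.5 - 22.627 = 22.873 cm.
Lens 2: 1/d_i2 = 1/f_2 - 1/d_o2 = 1/(-8.5) - 1/(22.873) = -0.16137 cm^-1, so d_i2 = -6.197 cm.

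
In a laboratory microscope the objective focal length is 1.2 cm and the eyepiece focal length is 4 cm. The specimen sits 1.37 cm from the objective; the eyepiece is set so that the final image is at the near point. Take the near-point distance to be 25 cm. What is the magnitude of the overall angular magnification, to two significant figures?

Objective: 1/d_i = 1/f_obj - 1/d_o = 1/1.2 - 1/1.37 = 0.10341 cm^-1, so d_i = 9.671 cm.
m_obj = -d_i/d_o = -9.671/1.37 = -7.059.
Eyepiece angular magnification (image at near point): M_eye = 1 + D/f_e = 1 + 25/4 = 7.250.
Overall M = m_obj x M_eye = (-7.059)(7.250) = -51.18.
|M| = 51.18.

51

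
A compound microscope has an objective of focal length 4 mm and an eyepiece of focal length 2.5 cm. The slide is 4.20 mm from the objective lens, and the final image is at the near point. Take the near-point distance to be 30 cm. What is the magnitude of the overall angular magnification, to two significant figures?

Convert to cm: f_obj = 4 mm = 0.4 cm; d_o = 4.20 mm = 0.42 cm.
Objective: 1/d_i = 1/f_obj - 1/d_o = 1/0.4 - 1/0.42 = 0.11905 cm^-1, so d_i = 8.400 cm.
m_obj = -d_i/d_o = -8.400/0.42 = -20.000.
Eyepiece angular magnification (image at near point): M_eye = 1 + D/f_e = 1 + 30/2.5 = 13.000.
Overall M = m_obj x M_eye = (-20.000)(13.000) = -260.00.
|M| = 260.00.

260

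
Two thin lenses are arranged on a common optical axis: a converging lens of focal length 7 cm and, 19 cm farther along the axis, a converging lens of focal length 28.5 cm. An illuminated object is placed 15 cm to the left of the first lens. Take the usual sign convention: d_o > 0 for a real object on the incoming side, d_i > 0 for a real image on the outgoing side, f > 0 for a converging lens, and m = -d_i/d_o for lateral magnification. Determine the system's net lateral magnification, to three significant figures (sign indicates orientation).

-1.10

First lens: d_i1 = 1/(1/7 - 1/15) = 13.125 cm.
m_1 = -(13.125)/15 = -0.8750.
Object distance for lens 2: d_o2 = 19 - 13.125 = 5.875 cm.
Second lens: d_i2 = 1/(1/28.5 - 1/(5.875)) = -7.401 cm.
m_2 = -(-7.401)/(5.875) = 1.2597.
Overall magnification: m = m_1 m_2 = -1.1022.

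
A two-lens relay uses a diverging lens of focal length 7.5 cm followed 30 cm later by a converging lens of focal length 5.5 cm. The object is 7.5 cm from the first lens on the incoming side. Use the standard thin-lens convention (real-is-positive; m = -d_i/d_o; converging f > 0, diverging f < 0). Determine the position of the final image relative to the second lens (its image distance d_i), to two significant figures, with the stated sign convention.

6.6 cm

First lens: d_i1 = 1/(1/(-7.5) - 1/7.5) = -3.750 cm.
The intermediate image is virtual, 3.750 cm to the left of lens 1, so d_o2 = L - d_i1 = 30 - (-3.750) = 33.750 cm.
Second lens: d_i2 = 1/(1/5.5 - 1/(33.750)) = 6.571 cm.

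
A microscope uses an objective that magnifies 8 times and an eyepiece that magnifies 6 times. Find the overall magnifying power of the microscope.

The overall magnification of a compound microscope is the product of the objective and eyepiece magnifications:
M = M_obj x M_eye = 8 x 6 = 48.

48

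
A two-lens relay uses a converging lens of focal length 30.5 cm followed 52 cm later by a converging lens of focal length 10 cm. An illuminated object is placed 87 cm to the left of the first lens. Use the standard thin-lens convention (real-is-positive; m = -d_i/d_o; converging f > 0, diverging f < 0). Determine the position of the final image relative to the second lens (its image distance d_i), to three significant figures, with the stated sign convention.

First lens: d_i1 = 1/(1/30.5 - 1/87) = 46.965 cm.
Object distance for lens 2: d_o2 = 52 - 46.965 = 5.035 cm.
Second lens: d_i2 = 1/(1/10 - 1/(5.035)) = -10.143 cm.

-10.1 cm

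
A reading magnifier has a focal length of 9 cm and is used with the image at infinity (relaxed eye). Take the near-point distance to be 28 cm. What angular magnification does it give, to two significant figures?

M = D/f = 28/9 = 3.111.

3.1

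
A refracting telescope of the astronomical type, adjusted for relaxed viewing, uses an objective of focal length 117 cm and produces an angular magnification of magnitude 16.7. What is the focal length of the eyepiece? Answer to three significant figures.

7.01 cm

|M| = f_obj/f_eye, so f_eye = f_obj/|M| = 117/16.7 = 7.006 cm.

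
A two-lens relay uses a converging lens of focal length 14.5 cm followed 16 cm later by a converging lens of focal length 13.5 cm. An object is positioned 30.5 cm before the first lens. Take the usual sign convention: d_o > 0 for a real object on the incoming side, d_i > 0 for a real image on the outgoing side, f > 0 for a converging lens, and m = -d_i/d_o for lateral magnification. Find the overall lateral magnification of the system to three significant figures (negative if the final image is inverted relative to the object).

-0.487

Applying the thin-lens equation to the first lens, 1/14.5 = 1/30.5 + 1/d_i1, which gives d_i1 = 27.641 cm.
Its lateral magnification is m_1 = -d_i1/d_o1 = -(27.641)/30.5 = -0.9063.
Since 27.641 cm > 16 cm, the first image lies past the second lens and serves as a virtual object: d_o2 = L - d_i1 = -11.641 cm.
Applying the thin-lens equation again with f_2 = 13.5 cm and d_o2 = -11.641 cm gives d_i2 = 6.251 cm.
m_2 = -(6.251)/(-11.641) = 0.5370.
Overall magnification: m = m_1 m_2 = -0.4866.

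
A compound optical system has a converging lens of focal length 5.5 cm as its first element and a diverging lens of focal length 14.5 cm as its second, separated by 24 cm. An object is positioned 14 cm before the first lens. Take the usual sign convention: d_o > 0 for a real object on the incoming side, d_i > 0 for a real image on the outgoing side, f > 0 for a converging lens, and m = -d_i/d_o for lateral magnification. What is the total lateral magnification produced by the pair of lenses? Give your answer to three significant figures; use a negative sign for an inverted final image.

First lens: d_i1 = 1/(1/5.5 - 1/14) = 9.059 cm.
m_1 = -(9.059)/14 = -0.6471.
That image sits 14.941 cm in front of the second lens, so d_o2 = 14.941 cm.
Second lens: d_i2 = 1/(1/(-14.5) - 1/(14.941)) = -7.359 cm.
m_2 = -(-7.359)/(14.941) = 0.4925.
Overall magnification: m = m_1 m_2 = -0.3187.

-0.319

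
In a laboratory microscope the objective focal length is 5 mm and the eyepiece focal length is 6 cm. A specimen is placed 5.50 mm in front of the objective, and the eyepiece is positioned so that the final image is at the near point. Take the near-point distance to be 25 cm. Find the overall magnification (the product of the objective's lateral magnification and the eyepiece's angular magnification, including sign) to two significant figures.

Convert to cm: f_obj = 5 mm = 0.5 cm; d_o = 5.50 mm = 0.55 cm.
Objective: 1/d_i = 1/f_obj - 1/d_o = 1/0.5 - 1/0.55 = 0.18182 cm^-1, so d_i = 5.500 cm.
m_obj = -d_i/d_o = -5.500/0.55 = -10.000.
Eyepiece angular magnification (image at near point): M_eye = 1 + D/f_e = 1 + 25/6 = 5.167.
Overall M = m_obj x M_eye = (-10.000)(5.167) = -51.67.

-52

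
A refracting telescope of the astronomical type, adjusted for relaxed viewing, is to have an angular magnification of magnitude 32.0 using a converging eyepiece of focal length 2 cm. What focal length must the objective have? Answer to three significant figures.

64.0 cm

|M| = f_obj/|f_eye|, so f_obj = |M| x |f_eye| = 32.0 x 2 = 64.000 cm.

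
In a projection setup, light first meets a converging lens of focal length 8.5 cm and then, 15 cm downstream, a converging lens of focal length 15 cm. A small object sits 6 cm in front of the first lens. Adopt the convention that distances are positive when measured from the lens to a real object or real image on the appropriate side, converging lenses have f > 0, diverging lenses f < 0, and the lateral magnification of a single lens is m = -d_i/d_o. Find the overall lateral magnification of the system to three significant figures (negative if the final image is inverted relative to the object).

Applying the thin-lens equation to the first lens, 1/8.5 = 1/6 + 1/d_i1, which gives d_i1 = -20.400 cm.
Its lateral magnification is m_1 = -d_i1/d_o1 = -(-20.400)/6 = 3.4000.
The intermediate image is virtual, 20.400 cm to the left of lens 1, so d_o2 = L - d_i1 = 15 - (-20.400) = 35.400 cm.
Applying the thin-lens equation again with f_2 = 15 cm and d_o2 = 35.400 cm gives d_i2 = 26.029 cm.
m_2 = -(26.029)/(35.400) = -0.7353.
The system's lateral magnification is m_1 m_2 = (3.4000)(-0.7353) = -2.5000.

-2.50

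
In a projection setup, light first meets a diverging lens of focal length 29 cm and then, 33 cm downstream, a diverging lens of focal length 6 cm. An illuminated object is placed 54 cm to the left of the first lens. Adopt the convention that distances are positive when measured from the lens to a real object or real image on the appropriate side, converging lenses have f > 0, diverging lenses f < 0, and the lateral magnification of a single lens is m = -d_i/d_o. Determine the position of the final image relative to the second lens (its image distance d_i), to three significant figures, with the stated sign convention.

Lens 1: 1/d_i1 = 1/f_1 - 1/d_o1 = 1/(-29) - 1/54 = -0.05300 cm^-1, so d_i1 = -18.867 cm.
With d_i1 < 0 the first image is virtual and lies on the object side; the object distance for lens 2 is d_o2 = 33 - (-18.867) = 51.867 cm.
Lens 2: 1/d_i2 = 1/f_2 - 1/d_o2 = 1/(-6) - 1/(51.867) = -0.18595 cm^-1, so d_i2 = -5.378 cm.

-5.38 cm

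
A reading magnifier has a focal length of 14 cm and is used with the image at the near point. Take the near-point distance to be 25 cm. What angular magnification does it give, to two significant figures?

2.8

M = 1 + D/f = 1 + 25/14 = 2.786.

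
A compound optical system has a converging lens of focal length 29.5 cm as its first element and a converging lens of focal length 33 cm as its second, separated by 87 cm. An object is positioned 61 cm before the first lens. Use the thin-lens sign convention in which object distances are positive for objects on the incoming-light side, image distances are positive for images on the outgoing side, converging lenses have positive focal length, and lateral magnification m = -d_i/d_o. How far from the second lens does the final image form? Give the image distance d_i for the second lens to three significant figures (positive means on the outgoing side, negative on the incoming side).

-315 cm

Lens 1: 1/d_i1 = 1/f_1 - 1/d_o1 = 1/29.5 - 1/61 = 0.01750 cm^-1, so d_i1 = 57.127 cm.
That image sits 29.873 cm in front of the second lens, so d_o2 = 29.873 cm.
Lens 2: 1/d_i2 = 1/f_2 - 1/d_o2 = 1/33 - 1/(29.873) = -0.00317 cm^-1, so d_i2 = -315.259 cm.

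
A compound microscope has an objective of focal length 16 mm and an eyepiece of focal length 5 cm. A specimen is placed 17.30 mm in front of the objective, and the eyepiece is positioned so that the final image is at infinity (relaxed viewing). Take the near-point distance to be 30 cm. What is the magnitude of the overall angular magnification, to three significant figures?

Convert to cm: f_obj = 16 mm = 1.6 cm; d_o = 17.30 mm = 1.73 cm.
Objective: 1/d_i = 1/f_obj - 1/d_o = 1/1.6 - 1/1.73 = 0.04697 cm^-1, so d_i = 21.292 cm.
m_obj = -d_i/d_o = -21.292/1.73 = -12.308.
Eyepiece angular magnification (image at infinity): M_eye = D/f_e = 30/5 = 6.000.
Overall M = m_obj x M_eye = (-12.308)(6.000) = -73.85.
|M| = 73.85.

73.8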